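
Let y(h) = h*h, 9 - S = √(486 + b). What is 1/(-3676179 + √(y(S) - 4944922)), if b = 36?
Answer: -I/(√(4944319 + 54*√58) + 3676179*I) ≈ -2.7202e-7 - 1.6454e-10*I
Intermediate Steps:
S = 9 - 3*√58 (S = 9 - √(486 + 36) = 9 - √522 = 9 - 3*√58 ≈ -13.847)
y(h) = h²
1/(-3676179 + √(y(S) - 4944922)) = 1/(-3676179 + √((9 - 3*√58)² - 4944922)) = 1/(-3676179 + √(-4944922 + (9 - 3*√58)²))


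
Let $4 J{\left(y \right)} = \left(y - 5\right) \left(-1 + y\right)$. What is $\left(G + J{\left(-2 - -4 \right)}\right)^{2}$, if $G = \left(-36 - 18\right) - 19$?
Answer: $\frac{87025}{16} \approx 5439.1$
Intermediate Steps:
$J{\left(y \right)} = \frac{\left(-1 + y\right) \left(-5 + y\right)}{4}$ ($J{\left(y \right)} = \frac{\left(y - 5\right) \left(-1 + y\right)}{4} = \frac{\left(-5 + y\right) \left(-1 + y\right)}{4} = \frac{\left(-1 + y\right) \left(-5 + y\right)}{4}$)
$G = -73$ ($G = -54 - 19 = -73$)
$\left(G + J{\left(-2 - -4 \right)}\right)^{2} = \left(-73 + \left(\frac{5}{4} - \frac{3 \left(-2 - -4\right)}{2} + \frac{\left(-2 - -4\right)^{2}}{4}\right)\right)^{2} = \left(-73 + \left(\frac{5}{4} - \frac{3 \left(-2 + 4\right)}{2} + \frac{\left(-2 + 4\right)^{2}}{4}\right)\right)^{2} = \left(-73 + \left(\frac{5}{4} - 3 + \frac{2^{2}}{4}\right)\right)^{2} = \left(-73 + \left(\frac{5}{4} - 3 + \frac{1}{4} \cdot 4\right)\right)^{2} = \left(-73 + \left(\frac{5}{4} - 3 + 1\right)\right)^{2} = \left(-73 - \frac{3}{4}\right)^{2} = \left(- \frac{295}{4}\right)^{2} = \frac{87025}{16}$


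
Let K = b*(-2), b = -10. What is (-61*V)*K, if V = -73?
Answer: 89060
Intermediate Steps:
K = 20 (K = -10*(-2) = 20)
(-61*V)*K = -61*(-73)*20 = 4453*20 = 89060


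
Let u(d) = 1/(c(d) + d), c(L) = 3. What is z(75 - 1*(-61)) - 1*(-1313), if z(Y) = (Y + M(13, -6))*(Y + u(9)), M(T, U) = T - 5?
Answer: 20909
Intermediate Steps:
u(d) = 1/(3 + d)
M(T, U) = -5 + T
z(Y) = (8 + Y)*(1/12 + Y) (z(Y) = (Y + (-5 + 13))*(Y + 1/(3 + 9)) = (Y + 8)*(Y + 1/12) = (8 + Y)*(Y + 1/12) = (8 + Y)*(1/12 + Y))
z(75 - 1*(-61)) - 1*(-1313) = (2/3 + (75 - 1*(-61))**2 + 97*(75 - 1*(-61))/12) - 1*(-1313) = (2/3 + (75 + 61)**2 + 97*(75 + 61)/12) + 1313 = (2/3 + 136**2 + (97/12)*136) + 1313 = (2/3 + 18496 + 3298/3) + 1313 = 19596 + 1313 = 20909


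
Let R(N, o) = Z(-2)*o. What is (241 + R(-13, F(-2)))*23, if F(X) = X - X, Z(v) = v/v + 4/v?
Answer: 5543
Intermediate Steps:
Z(v) = 1 + 4/v
F(X) = 0
R(N, o) = -o (R(N, o) = ((4 - 2)/(-2))*o = (-1/2*2)*o = -o)
(241 + R(-13, F(-2)))*23 = (241 - 1*0)*23 = (241 + 0)*23 = 241*23 = 5543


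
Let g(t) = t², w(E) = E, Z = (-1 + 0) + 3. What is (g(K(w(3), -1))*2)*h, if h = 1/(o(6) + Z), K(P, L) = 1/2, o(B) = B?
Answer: 1/16 ≈ 0.062500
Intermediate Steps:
Z = 2 (Z = -1 + 3 = 2)
K(P, L) = ½
h = ⅛ (h = 1/(6 + 2) = 1/8 = ⅛ ≈ 0.12500)
(g(K(w(3), -1))*2)*h = ((½)²*2)*(⅛) = ((¼)*2)*(⅛) = (½)*(⅛) = 1/16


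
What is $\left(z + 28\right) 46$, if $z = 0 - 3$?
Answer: $1150$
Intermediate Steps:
$z = -3$
$\left(z + 28\right) 46 = \left(-3 + 28\right) 46 = 25 \cdot 46 = 1150$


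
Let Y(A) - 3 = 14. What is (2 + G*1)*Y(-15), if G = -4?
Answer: -34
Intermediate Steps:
Y(A) = 17 (Y(A) = 3 + 14 = 17)
(2 + G*1)*Y(-15) = (2 - 4*1)*17 = (2 - 4)*17 = -2*17 = -34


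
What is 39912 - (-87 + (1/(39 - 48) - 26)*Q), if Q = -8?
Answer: 358111/9 ≈ 39790.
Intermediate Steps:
39912 - (-87 + (1/(39 - 48) - 26)*Q) = 39912 - (-87 + (1/(39 - 48) - 26)*(-8)) = 39912 - (-87 + (1/(-9) - 26)*(-8)) = 39912 - (-87 + (-1/9 - 26)*(-8)) = 39912 - (-87 - 235/9*(-8)) = 39912 - (-87 + 1880/9) = 39912 - 1*1097/9 = 39912 - 1097/9 = 358111/9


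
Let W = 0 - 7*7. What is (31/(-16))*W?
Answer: 1519/16 ≈ 94.938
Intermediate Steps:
W = -49 (W = 0 - 49 = -49)
(31/(-16))*W = (31/(-16))*(-49) = (31*(-1/16))*(-49) = -31/16*(-49) = 1519/16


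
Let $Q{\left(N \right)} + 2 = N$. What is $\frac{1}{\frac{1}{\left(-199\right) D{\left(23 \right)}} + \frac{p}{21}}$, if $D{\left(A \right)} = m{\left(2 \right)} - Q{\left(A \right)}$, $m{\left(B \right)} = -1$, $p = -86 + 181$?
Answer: $\frac{91938}{415931} \approx 0.22104$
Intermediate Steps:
$Q{\left(N \right)} = -2 + N$
$p = 95$
$D{\left(A \right)} = 1 - A$ ($D{\left(A \right)} = -1 - \left(-2 + A\right) = 1 - A$)
$\frac{1}{\frac{1}{\left(-199\right) D{\left(23 \right)}} + \frac{p}{21}} = \frac{1}{\frac{1}{\left(-199\right) \left(1 - 23\right)} + \frac{95}{21}} = \frac{1}{- \frac{1}{199 \left(1 - 23\right)} + 95 \cdot \frac{1}{21}} = \frac{1}{- \frac{1}{199 \left(-22\right)} + \frac{95}{21}} = \frac{1}{\left(- \frac{1}{199}\right) \left(- \frac{1}{22}\right) + \frac{95}{21}} = \frac{1}{\frac{1}{4378} + \frac{95}{21}} = \frac{1}{\frac{415931}{91938}} = \frac{91938}{415931}$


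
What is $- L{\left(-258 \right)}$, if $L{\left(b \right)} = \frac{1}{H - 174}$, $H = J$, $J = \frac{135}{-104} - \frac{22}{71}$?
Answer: $\frac{7384}{1296689} \approx 0.0056945$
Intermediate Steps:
$J = - \frac{11873}{7384}$ ($J = 135 \left(- \frac{1}{104}\right) - \frac{22}{71} = - \frac{135}{104} - \frac{22}{71} = - \frac{11873}{7384} \approx -1.6079$)
$H = - \frac{11873}{7384} \approx -1.6079$
$L{\left(b \right)} = - \frac{7384}{1296689}$ ($L{\left(b \right)} = \frac{1}{- \frac{11873}{7384} - 174} = \frac{1}{- \frac{1296689}{7384}} = - \frac{7384}{1296689}$)
$- L{\left(-258 \right)} = \left(-1\right) \left(- \frac{7384}{1296689}\right) = \frac{7384}{1296689}$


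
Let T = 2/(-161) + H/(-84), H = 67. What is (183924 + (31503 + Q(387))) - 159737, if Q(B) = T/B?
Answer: 41638520395/747684 ≈ 55690.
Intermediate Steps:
T = -1565/1932 (T = 2/(-161) + 67/(-84) = 2*(-1/161) + 67*(-1/84) = -2/161 - 67/84 = -1565/1932 ≈ -0.81004)
Q(B) = -1565/(1932*B)
(183924 + (31503 + Q(387))) - 159737 = (183924 + (31503 - 1565/1932/387)) - 159737 = (183924 + (31503 - 1565/1932*1/387)) - 159737 = (183924 + (31503 - 1565/747684)) - 159737 = (183924 + 23554287487/747684) - 159737 = 161071319503/747684 - 159737 = 41638520395/747684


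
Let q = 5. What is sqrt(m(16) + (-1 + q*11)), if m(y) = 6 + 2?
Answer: sqrt(62) ≈ 7.8740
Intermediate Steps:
m(y) = 8
sqrt(m(16) + (-1 + q*11)) = sqrt(8 + (-1 + 5*11)) = sqrt(8 + (-1 + 55)) = sqrt(8 + 54) = sqrt(62)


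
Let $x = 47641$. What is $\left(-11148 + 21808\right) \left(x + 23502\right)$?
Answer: $758384380$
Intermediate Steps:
$\left(-11148 + 21808\right) \left(x + 23502\right) = \left(-11148 + 21808\right) \left(47641 + 23502\right) = 10660 \cdot 71143 = 758384380$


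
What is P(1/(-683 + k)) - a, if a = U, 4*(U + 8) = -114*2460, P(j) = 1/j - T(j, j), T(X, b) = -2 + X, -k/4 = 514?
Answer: 184556560/2739 ≈ 67381.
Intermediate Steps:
k = -2056 (k = -4*514 = -2056)
P(j) = 2 + 1/j - j (P(j) = 1/j - (-2 + j) = 1/j + (2 - j) = 2 + 1/j - j)
U = -70118 (U = -8 + (-114*2460)/4 = -8 + (¼)*(-280440) = -8 - 70110 = -70118)
a = -70118
P(1/(-683 + k)) - a = (2 + 1/(1/(-683 - 2056)) - 1/(-683 - 2056)) - 1*(-70118) = (2 + 1/(1/(-2739)) - 1/(-2739)) + 70118 = (2 + 1/(-1/2739) - 1*(-1/2739)) + 70118 = (2 - 2739 + 1/2739) + 70118 = -7496642/2739 + 70118 = 184556560/2739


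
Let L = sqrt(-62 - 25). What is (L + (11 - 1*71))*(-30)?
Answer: 1800 - 30*I*sqrt(87) ≈ 1800.0 - 279.82*I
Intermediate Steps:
L = I*sqrt(87) (L = sqrt(-87) = I*sqrt(87) ≈ 9.3274*I)
(L + (11 - 1*71))*(-30) = (I*sqrt(87) + (11 - 1*71))*(-30) = (I*sqrt(87) + (11 - 71))*(-30) = (I*sqrt(87) - 60)*(-30) = (-60 + I*sqrt(87))*(-30) = 1800 - 30*I*sqrt(87)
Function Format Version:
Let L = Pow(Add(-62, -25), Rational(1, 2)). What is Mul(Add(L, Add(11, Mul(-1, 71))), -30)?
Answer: Add(1800, Mul(-30, I, Pow(87, Rational(1, 2)))) ≈ Add(1800.0, Mul(-279.82, I))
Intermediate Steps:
L = Mul(I, Pow(87, Rational(1, 2))) (L = Pow(-87, Rational(1, 2)) = Mul(I, Pow(87, Rational(1, 2))) ≈ Mul(9.3274, I))
Mul(Add(L, Add(11, Mul(-1, 71))), -30) = Mul(Add(Mul(I, Pow(87, Rational(1, 2))), Add(11, Mul(-1, 71))), -30) = Mul(Add(Mul(I, Pow(87, Rational(1, 2))), Add(11, -71)), -30) = Mul(Add(Mul(I, Pow(87, Rational(1, 2))), -60), -30) = Mul(Add(-60, Mul(I, Pow(87, Rational(1, 2)))), -30) = Add(1800, Mul(-30, I, Pow(87, Rational(1, 2))))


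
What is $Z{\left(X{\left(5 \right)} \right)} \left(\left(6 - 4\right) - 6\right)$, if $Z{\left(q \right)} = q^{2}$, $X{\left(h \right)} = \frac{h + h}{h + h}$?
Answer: $-4$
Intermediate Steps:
$X{\left(h \right)} = 1$ ($X{\left(h \right)} = \frac{2 h}{2 h} = 2 h \frac{1}{2 h} = 1$)
$Z{\left(X{\left(5 \right)} \right)} \left(\left(6 - 4\right) - 6\right) = 1^{2} \left(\left(6 - 4\right) - 6\right) = 1 \left(2 - 6\right) = 1 \left(-4\right) = -4$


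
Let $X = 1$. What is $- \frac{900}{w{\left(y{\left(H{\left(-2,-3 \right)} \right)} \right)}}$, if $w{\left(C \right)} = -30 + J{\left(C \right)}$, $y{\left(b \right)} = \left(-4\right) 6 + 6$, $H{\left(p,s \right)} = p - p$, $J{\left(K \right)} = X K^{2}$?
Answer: $- \frac{150}{49} \approx -3.0612$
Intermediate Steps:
$J{\left(K \right)} = K^{2}$ ($J{\left(K \right)} = 1 K^{2} = K^{2}$)
$H{\left(p,s \right)} = 0$
$y{\left(b \right)} = -18$ ($y{\left(b \right)} = -24 + 6 = -18$)
$w{\left(C \right)} = -30 + C^{2}$
$- \frac{900}{w{\left(y{\left(H{\left(-2,-3 \right)} \right)} \right)}} = - \frac{900}{-30 + \left(-18\right)^{2}} = - \frac{900}{-30 + 324} = - \frac{900}{294} = \left(-900\right) \frac{1}{294} = - \frac{150}{49}$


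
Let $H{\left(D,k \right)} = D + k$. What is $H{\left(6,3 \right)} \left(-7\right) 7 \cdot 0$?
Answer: $0$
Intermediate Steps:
$H{\left(6,3 \right)} \left(-7\right) 7 \cdot 0 = \left(6 + 3\right) \left(-7\right) 7 \cdot 0 = 9 \left(\left(-49\right) 0\right) = 9 \cdot 0 = 0$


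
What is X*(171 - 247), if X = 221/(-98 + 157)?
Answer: -16796/59 ≈ -284.68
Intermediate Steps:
X = 221/59 ≈ 3.7458
X*(171 - 247) = 221*(171 - 247)/59 = (221/59)*(-76) = -16796/59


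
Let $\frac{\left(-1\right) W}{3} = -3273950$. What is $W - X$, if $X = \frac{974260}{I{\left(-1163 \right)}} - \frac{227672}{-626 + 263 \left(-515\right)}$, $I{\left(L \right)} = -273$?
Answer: $\frac{1336954322698}{136071} \approx 9.8254 \cdot 10^{6}$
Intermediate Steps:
$W = 9821850$ ($W = \left(-3\right) \left(-3273950\right) = 9821850$)
$X = - \frac{485371348}{136071}$ ($X = \frac{974260}{-273} - \frac{227672}{-626 + 263 \left(-515\right)} = 974260 \left(- \frac{1}{273}\right) - \frac{227672}{-626 - 135445} = - \frac{139180}{39} - \frac{227672}{-136071} = - \frac{139180}{39} - - \frac{227672}{136071} = - \frac{139180}{39} + \frac{227672}{136071} = - \frac{485371348}{136071} \approx -3567.0$)
$W - X = 9821850 - - \frac{485371348}{136071} = 9821850 + \frac{485371348}{136071} = \frac{1336954322698}{136071}$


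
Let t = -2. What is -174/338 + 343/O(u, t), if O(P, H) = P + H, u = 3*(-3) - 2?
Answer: -4546/169 ≈ -26.899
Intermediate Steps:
u = -11 (u = -9 - 2 = -11)
O(P, H) = H + P
-174/338 + 343/O(u, t) = -174/338 + 343/(-2 - 11) = -174*1/338 + 343/(-13) = -87/169 + 343*(-1/13) = -87/169 - 343/13 = -4546/169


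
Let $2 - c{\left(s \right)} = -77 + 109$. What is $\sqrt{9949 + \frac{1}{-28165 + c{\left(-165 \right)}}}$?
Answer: $\frac{3 \sqrt{878781929170}}{28195} \approx 99.745$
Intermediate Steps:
$c{\left(s \right)} = -30$ ($c{\left(s \right)} = 2 - \left(-77 + 109\right) = 2 - 32 = -30$)
$\sqrt{9949 + \frac{1}{-28165 + c{\left(-165 \right)}}} = \sqrt{9949 + \frac{1}{-28165 - 30}} = \sqrt{9949 + \frac{1}{-28195}} = \sqrt{9949 - \frac{1}{28195}} = \sqrt{\frac{280512054}{28195}} = \frac{3 \sqrt{878781929170}}{28195}$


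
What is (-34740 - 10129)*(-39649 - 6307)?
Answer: 2061999764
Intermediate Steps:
(-34740 - 10129)*(-39649 - 6307) = -44869*(-45956) = 2061999764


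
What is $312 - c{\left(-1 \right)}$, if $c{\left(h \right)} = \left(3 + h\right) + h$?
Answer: $311$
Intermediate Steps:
$c{\left(h \right)} = 3 + 2 h$
$312 - c{\left(-1 \right)} = 312 - \left(3 + 2 \left(-1\right)\right) = 312 - \left(3 - 2\right) = 312 - 1 = 311$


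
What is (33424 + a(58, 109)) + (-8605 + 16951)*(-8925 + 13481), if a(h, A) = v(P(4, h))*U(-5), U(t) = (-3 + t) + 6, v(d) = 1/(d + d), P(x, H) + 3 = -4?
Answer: 266404601/7 ≈ 3.8058e+7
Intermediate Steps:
P(x, H) = -7 (P(x, H) = -3 - 4 = -7)
v(d) = 1/(2*d)
U(t) = 3 + t
a(h, A) = ⅐ (a(h, A) = ((½)/(-7))*(3 - 5) = ((½)*(-⅐))*(-2) = -1/14*(-2) = ⅐)
(33424 + a(58, 109)) + (-8605 + 16951)*(-8925 + 13481) = (33424 + ⅐) + (-8605 + 16951)*(-8925 + 13481) = 233969/7 + 8346*4556 = 233969/7 + 38024376 = 266404601/7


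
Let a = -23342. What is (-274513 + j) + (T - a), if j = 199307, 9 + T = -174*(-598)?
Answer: 52179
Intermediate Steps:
T = 104043 (T = -9 - 174*(-598) = -9 + 104052 = 104043)
(-274513 + j) + (T - a) = (-274513 + 199307) + (104043 - 1*(-23342)) = -75206 + (104043 + 23342) = -75206 + 127385 = 52179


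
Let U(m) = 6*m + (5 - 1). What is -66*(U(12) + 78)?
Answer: -10164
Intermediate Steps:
U(m) = 4 + 6*m (U(m) = 6*m + 4 = 4 + 6*m)
-66*(U(12) + 78) = -66*((4 + 6*12) + 78) = -66*((4 + 72) + 78) = -66*(76 + 78) = -66*154 = -10164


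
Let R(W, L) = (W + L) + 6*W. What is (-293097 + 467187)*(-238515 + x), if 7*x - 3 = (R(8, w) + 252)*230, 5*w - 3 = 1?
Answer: -39756634860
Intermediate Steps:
w = ⅘ (w = ⅗ + (⅕)*1 = ⅗ + ⅕ = ⅘ ≈ 0.80000)
R(W, L) = L + 7*W (R(W, L) = (L + W) + 6*W = L + 7*W)
x = 71027/7 (x = 3/7 + (((⅘ + 7*8) + 252)*230)/7 = 3/7 + (((⅘ + 56) + 252)*230)/7 = 3/7 + ((284/5 + 252)*230)/7 = 3/7 + ((1544/5)*230)/7 = 3/7 + (⅐)*71024 = 3/7 + 71024/7 = 71027/7 ≈ 10147.)
(-293097 + 467187)*(-238515 + x) = (-293097 + 467187)*(-238515 + 71027/7) = 174090*(-1598578/7) = -39756634860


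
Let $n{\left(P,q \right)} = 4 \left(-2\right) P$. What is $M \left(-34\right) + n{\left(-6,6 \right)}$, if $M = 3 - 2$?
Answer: $14$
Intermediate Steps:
$n{\left(P,q \right)} = - 8 P$
$M = 1$ ($M = 3 - 2 = 1$)
$M \left(-34\right) + n{\left(-6,6 \right)} = 1 \left(-34\right) - -48 = -34 + 48 = 14$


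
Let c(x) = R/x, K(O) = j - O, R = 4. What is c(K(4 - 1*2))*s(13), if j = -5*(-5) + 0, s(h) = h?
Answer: 52/23 ≈ 2.2609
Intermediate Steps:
j = 25 (j = 25 + 0 = 25)
K(O) = 25 - O
c(x) = 4/x
c(K(4 - 1*2))*s(13) = (4/(25 - (4 - 1*2)))*13 = (4/(25 - (4 - 2)))*13 = (4/(25 - 1*2))*13 = (4/(25 - 2))*13 = (4/23)*13 = 52/23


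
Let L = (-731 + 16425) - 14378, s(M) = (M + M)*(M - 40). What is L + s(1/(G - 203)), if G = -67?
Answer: 47979001/36450 ≈ 1316.3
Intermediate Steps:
s(M) = 2*M*(-40 + M) (s(M) = (2*M)*(-40 + M) = 2*M*(-40 + M))
L = 1316 (L = 15694 - 14378 = 1316)
L + s(1/(G - 203)) = 1316 + 2*(-40 + 1/(-67 - 203))/(-67 - 203) = 1316 + 2*(-40 + 1/(-270))/(-270) = 1316 + 2*(-1/270)*(-40 - 1/270) = 1316 + 2*(-1/270)*(-10801/270) = 1316 + 10801/36450 = 47979001/36450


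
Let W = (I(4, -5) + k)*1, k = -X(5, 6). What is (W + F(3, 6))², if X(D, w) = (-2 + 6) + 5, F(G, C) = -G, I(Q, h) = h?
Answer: 289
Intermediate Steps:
X(D, w) = 9 (X(D, w) = 4 + 5 = 9)
k = -9 (k = -1*9 = -9)
W = -14 (W = (-5 - 9)*1 = -14*1 = -14)
(W + F(3, 6))² = (-14 - 1*3)² = (-14 - 3)² = (-17)² = 289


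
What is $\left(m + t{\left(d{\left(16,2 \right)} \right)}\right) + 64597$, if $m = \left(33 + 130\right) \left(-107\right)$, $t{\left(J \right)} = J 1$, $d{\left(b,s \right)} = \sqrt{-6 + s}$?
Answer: $47156 + 2 i \approx 47156.0 + 2.0 i$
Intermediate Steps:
$t{\left(J \right)} = J$
$m = -17441$ ($m = 163 \left(-107\right) = -17441$)
$\left(m + t{\left(d{\left(16,2 \right)} \right)}\right) + 64597 = \left(-17441 + \sqrt{-6 + 2}\right) + 64597 = \left(-17441 + \sqrt{-4}\right) + 64597 = \left(-17441 + 2 i\right) + 64597 = 47156 + 2 i$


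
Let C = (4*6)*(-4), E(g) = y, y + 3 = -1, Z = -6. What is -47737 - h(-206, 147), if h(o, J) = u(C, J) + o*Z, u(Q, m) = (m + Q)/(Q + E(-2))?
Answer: -4897249/100 ≈ -48973.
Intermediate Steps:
y = -4 (y = -3 - 1 = -4)
E(g) = -4
C = -96 (C = 24*(-4) = -96)
u(Q, m) = (Q + m)/(-4 + Q) (u(Q, m) = (m + Q)/(Q - 4) = (Q + m)/(-4 + Q))
h(o, J) = 24/25 - 6*o - J/100 (h(o, J) = (-96 + J)/(-4 - 96) + o*(-6) = (-96 + J)/(-100) - 6*o = -(-96 + J)/100 - 6*o = (24/25 - J/100) - 6*o = 24/25 - 6*o - J/100)
-47737 - h(-206, 147) = -47737 - (24/25 - 6*(-206) - 1/100*147) = -47737 - (24/25 + 1236 - 147/100) = -47737 - 1*123549/100 = -47737 - 123549/100 = -4897249/100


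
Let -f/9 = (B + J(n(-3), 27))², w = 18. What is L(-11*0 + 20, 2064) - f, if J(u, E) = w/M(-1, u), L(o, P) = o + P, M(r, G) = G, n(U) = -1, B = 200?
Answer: 300200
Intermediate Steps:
L(o, P) = P + o
J(u, E) = 18/u
f = -298116 (f = -9*(200 + 18/(-1))² = -9*(200 + 18*(-1))² = -9*(200 - 18)² = -9*182² = -9*33124 = -298116)
L(-11*0 + 20, 2064) - f = (2064 + (-11*0 + 20)) - 1*(-298116) = (2064 + (0 + 20)) + 298116 = (2064 + 20) + 298116 = 2084 + 298116 = 300200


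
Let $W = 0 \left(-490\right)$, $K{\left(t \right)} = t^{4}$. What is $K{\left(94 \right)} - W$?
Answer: $78074896$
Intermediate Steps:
$W = 0$
$K{\left(94 \right)} - W = 94^{4} - 0 = 78074896 + 0 = 78074896$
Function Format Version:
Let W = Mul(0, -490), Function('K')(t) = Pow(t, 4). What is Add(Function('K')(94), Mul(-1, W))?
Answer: 78074896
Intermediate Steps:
W = 0
Add(Function('K')(94), Mul(-1, W)) = Add(Pow(94, 4), Mul(-1, 0)) = Add(78074896, 0) = 78074896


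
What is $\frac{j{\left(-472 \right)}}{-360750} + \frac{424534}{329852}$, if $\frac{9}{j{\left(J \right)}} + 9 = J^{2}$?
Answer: $\frac{1421588913934118}{1104538026353125} \approx 1.287$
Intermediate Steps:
$j{\left(J \right)} = \frac{9}{-9 + J^{2}}$
$\frac{j{\left(-472 \right)}}{-360750} + \frac{424534}{329852} = \frac{9 \frac{1}{-9 + \left(-472\right)^{2}}}{-360750} + \frac{424534}{329852} = \frac{9}{-9 + 222784} \left(- \frac{1}{360750}\right) + 424534 \cdot \frac{1}{329852} = \frac{9}{222775} \left(- \frac{1}{360750}\right) + \frac{212267}{164926} = - \frac{3}{26788693750} + \frac{212267}{164926} = \frac{1421588913934118}{1104538026353125}$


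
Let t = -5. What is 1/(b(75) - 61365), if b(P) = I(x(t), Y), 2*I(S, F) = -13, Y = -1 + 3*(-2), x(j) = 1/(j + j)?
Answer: -2/122743 ≈ -1.6294e-5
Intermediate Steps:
x(j) = 1/(2*j)
Y = -7 (Y = -1 - 6 = -7)
I(S, F) = -13/2 (I(S, F) = (½)*(-13) = -13/2)
b(P) = -13/2
1/(b(75) - 61365) = 1/(-13/2 - 61365) = 1/(-122743/2) = -2/122743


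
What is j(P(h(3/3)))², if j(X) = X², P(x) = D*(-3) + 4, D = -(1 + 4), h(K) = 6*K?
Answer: 130321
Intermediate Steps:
D = -5 (D = -1*5 = -5)
P(x) = 19 (P(x) = -5*(-3) + 4 = 15 + 4 = 19)
j(P(h(3/3)))² = (19²)² = 361² = 130321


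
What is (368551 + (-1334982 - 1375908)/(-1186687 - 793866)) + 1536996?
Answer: 3774039538381/1980553 ≈ 1.9055e+6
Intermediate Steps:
(368551 + (-1334982 - 1375908)/(-1186687 - 793866)) + 1536996 = (368551 - 2710890/(-1980553)) + 1536996 = (368551 - 2710890*(-1/1980553)) + 1536996 = (368551 + 2710890/1980553) + 1536996 = 729937499593/1980553 + 1536996 = 3774039538381/1980553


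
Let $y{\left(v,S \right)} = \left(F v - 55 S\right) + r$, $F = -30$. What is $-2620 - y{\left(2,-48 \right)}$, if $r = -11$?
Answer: $-5189$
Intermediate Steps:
$y{\left(v,S \right)} = -11 - 55 S - 30 v$ ($y{\left(v,S \right)} = \left(- 30 v - 55 S\right) - 11 = \left(- 55 S - 30 v\right) - 11 = -11 - 55 S - 30 v$)
$-2620 - y{\left(2,-48 \right)} = -2620 - \left(-11 - -2640 - 60\right) = -2620 - \left(-11 + 2640 - 60\right) = -2620 - 2569 = -5189$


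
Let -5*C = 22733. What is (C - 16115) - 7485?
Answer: -140733/5 ≈ -28147.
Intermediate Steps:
C = -22733/5 (C = -⅕*22733 = -22733/5 ≈ -4546.6)
(C - 16115) - 7485 = (-22733/5 - 16115) - 7485 = -103308/5 - 7485 = -140733/5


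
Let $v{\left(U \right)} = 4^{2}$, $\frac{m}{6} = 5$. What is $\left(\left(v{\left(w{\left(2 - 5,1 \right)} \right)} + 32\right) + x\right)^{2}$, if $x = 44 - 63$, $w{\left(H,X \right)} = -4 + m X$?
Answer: $841$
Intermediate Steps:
$m = 30$ ($m = 6 \cdot 5 = 30$)
$w{\left(H,X \right)} = -4 + 30 X$
$v{\left(U \right)} = 16$
$x = -19$ ($x = 44 - 63 = -19$)
$\left(\left(v{\left(w{\left(2 - 5,1 \right)} \right)} + 32\right) + x\right)^{2} = \left(\left(16 + 32\right) - 19\right)^{2} = \left(48 - 19\right)^{2} = 29^{2} = 841$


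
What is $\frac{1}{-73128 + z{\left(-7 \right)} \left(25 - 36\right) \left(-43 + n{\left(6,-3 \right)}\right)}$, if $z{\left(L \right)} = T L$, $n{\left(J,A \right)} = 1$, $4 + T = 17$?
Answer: $- \frac{1}{115170} \approx -8.6828 \cdot 10^{-6}$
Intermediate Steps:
$T = 13$ ($T = -4 + 17 = 13$)
$z{\left(L \right)} = 13 L$
$\frac{1}{-73128 + z{\left(-7 \right)} \left(25 - 36\right) \left(-43 + n{\left(6,-3 \right)}\right)} = \frac{1}{-73128 + 13 \left(-7\right) \left(25 - 36\right) \left(-43 + 1\right)} = \frac{1}{-73128 - 91 \left(\left(-11\right) \left(-42\right)\right)} = \frac{1}{-73128 - 42042} = \frac{1}{-115170} = - \frac{1}{115170}$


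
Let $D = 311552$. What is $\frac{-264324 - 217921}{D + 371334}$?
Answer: $- \frac{482245}{682886} \approx -0.70619$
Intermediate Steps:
$\frac{-264324 - 217921}{D + 371334} = \frac{-264324 - 217921}{311552 + 371334} = - \frac{482245}{682886}$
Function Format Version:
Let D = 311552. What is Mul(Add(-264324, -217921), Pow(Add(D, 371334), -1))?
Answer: Rational(-482245, 682886) ≈ -0.70619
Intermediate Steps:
Mul(Add(-264324, -217921), Pow(Add(D, 371334), -1)) = Mul(Add(-264324, -217921), Pow(Add(311552, 371334), -1)) = Mul(-482245, Pow(682886, -1)) = Mul(-482245, Rational(1, 682886)) = Rational(-482245, 682886)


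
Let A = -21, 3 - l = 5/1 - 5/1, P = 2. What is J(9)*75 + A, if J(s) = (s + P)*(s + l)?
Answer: 9879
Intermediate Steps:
l = 3 (l = 3 - (5/1 - 5/1) = 3 - (5*1 - 5*1) = 3 - (5 - 5) = 3 - 1*0 = 3 + 0 = 3)
J(s) = (2 + s)*(3 + s) (J(s) = (s + 2)*(s + 3) = (2 + s)*(3 + s))
J(9)*75 + A = (6 + 9**2 + 5*9)*75 - 21 = (6 + 81 + 45)*75 - 21 = 132*75 - 21 = 9900 - 21 = 9879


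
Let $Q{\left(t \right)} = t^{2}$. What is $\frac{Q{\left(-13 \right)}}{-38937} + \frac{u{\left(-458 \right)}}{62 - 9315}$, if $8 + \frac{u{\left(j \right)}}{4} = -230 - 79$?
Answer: $\frac{47808359}{360284061} \approx 0.1327$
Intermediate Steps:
$u{\left(j \right)} = -1268$ ($u{\left(j \right)} = -32 + 4 \left(-230 - 79\right) = -32 + 4 \left(-309\right) = -32 - 1236 = -1268$)
$\frac{Q{\left(-13 \right)}}{-38937} + \frac{u{\left(-458 \right)}}{62 - 9315} = \frac{\left(-13\right)^{2}}{-38937} - \frac{1268}{62 - 9315} = 169 \left(- \frac{1}{38937}\right) - \frac{1268}{62 - 9315} = - \frac{169}{38937} - \frac{1268}{-9253} = - \frac{169}{38937} - - \frac{1268}{9253} = - \frac{169}{38937} + \frac{1268}{9253} = \frac{47808359}{360284061}$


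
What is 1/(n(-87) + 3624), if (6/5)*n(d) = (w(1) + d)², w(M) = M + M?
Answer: 6/57869 ≈ 0.00010368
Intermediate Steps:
w(M) = 2*M
n(d) = 5*(2 + d)²/6 (n(d) = 5*(2*1 + d)²/6 = 5*(2 + d)²/6)
1/(n(-87) + 3624) = 1/(5*(2 - 87)²/6 + 3624) = 1/((⅚)*(-85)² + 3624) = 1/((⅚)*7225 + 3624) = 1/(36125/6 + 3624) = 1/(57869/6) = 6/57869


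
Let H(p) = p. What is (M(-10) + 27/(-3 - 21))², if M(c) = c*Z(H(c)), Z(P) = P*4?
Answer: 10182481/64 ≈ 1.5910e+5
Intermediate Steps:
Z(P) = 4*P
M(c) = 4*c² (M(c) = c*(4*c) = 4*c²)
(M(-10) + 27/(-3 - 21))² = (4*(-10)² + 27/(-3 - 21))² = (4*100 + 27/(-24))² = (400 + 27*(-1/24))² = (400 - 9/8)² = (3191/8)² = 10182481/64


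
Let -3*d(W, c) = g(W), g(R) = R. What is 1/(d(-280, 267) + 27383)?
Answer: 3/82429 ≈ 3.6395e-5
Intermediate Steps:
d(W, c) = -W/3
1/(d(-280, 267) + 27383) = 1/(-1/3*(-280) + 27383) = 1/(280/3 + 27383) = 1/(82429/3) = 3/82429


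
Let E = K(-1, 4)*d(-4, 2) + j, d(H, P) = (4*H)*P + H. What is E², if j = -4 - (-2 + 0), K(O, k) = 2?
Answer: 5476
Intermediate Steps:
d(H, P) = H + 4*H*P (d(H, P) = 4*H*P + H = H + 4*H*P)
j = -2 (j = -4 - (-2) = -4 - 1*(-2) = -4 + 2 = -2)
E = -74 (E = 2*(-4*(1 + 4*2)) - 2 = 2*(-4*(1 + 8)) - 2 = 2*(-4*9) - 2 = 2*(-36) - 2 = -72 - 2 = -74)
E² = (-74)² = 5476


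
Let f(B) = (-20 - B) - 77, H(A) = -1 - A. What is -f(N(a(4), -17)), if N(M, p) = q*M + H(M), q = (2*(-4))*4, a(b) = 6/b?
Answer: 93/2 ≈ 46.500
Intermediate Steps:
q = -32 (q = -8*4 = -32)
N(M, p) = -1 - 33*M (N(M, p) = -32*M + (-1 - M) = -1 - 33*M)
f(B) = -97 - B
-f(N(a(4), -17)) = -(-97 - (-1 - 198/4)) = -(-97 - (-1 - 33*3/2)) = -(-97 - (-1 - 99/2)) = -(-97 - 1*(-101/2)) = -(-97 + 101/2) = -1*(-93/2) = 93/2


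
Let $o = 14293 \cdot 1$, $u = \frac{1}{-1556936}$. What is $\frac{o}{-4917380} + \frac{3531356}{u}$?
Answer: $- \frac{27036223793615468373}{4917380} \approx -5.4981 \cdot 10^{12}$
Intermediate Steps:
$u = - \frac{1}{1556936} \approx -6.4229 \cdot 10^{-7}$
$o = 14293$
$\frac{o}{-4917380} + \frac{3531356}{u} = \frac{14293}{-4917380} + \frac{3531356}{- \frac{1}{1556936}} = 14293 \left(- \frac{1}{4917380}\right) + 3531356 \left(-1556936\right) = - \frac{14293}{4917380} - 5498095285216 = - \frac{27036223793615468373}{4917380}$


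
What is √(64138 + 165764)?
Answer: √229902 ≈ 479.48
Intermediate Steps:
√(64138 + 165764) = √229902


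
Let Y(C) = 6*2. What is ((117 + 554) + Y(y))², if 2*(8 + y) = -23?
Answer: 466489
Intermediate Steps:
y = -39/2 (y = -8 + (½)*(-23) = -8 - 23/2 = -39/2 ≈ -19.500)
Y(C) = 12
((117 + 554) + Y(y))² = ((117 + 554) + 12)² = (671 + 12)² = 683² = 466489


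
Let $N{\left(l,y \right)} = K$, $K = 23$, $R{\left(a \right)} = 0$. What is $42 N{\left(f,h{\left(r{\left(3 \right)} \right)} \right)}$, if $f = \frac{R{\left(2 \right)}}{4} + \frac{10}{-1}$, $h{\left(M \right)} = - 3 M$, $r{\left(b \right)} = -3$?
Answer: $966$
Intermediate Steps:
$f = -10$ ($f = \frac{0}{4} + \frac{10}{-1} = 0 \cdot \frac{1}{4} + 10 \left(-1\right) = 0 - 10 = -10$)
$N{\left(l,y \right)} = 23$
$42 N{\left(f,h{\left(r{\left(3 \right)} \right)} \right)} = 42 \cdot 23 = 966$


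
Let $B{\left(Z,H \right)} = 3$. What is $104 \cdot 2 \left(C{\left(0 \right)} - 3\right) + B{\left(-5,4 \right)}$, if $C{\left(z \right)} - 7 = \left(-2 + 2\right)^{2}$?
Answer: $835$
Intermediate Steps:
$C{\left(z \right)} = 7$ ($C{\left(z \right)} = 7 + \left(-2 + 2\right)^{2} = 7 + 0^{2} = 7 + 0 = 7$)
$104 \cdot 2 \left(C{\left(0 \right)} - 3\right) + B{\left(-5,4 \right)} = 104 \cdot 2 \left(7 - 3\right) + 3 = 104 \cdot 2 \cdot 4 + 3 = 104 \cdot 8 + 3 = 832 + 3 = 835$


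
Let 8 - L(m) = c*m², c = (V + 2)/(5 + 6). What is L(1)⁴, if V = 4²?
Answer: 24010000/14641 ≈ 1639.9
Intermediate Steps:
V = 16
c = 18/11 (c = (16 + 2)/(5 + 6) = 18/11 ≈ 1.6364)
L(m) = 8 - 18*m²/11
L(1)⁴ = (8 - 18/11*1²)⁴ = (8 - 18/11*1)⁴ = (8 - 18/11)⁴ = (70/11)⁴ = 24010000/14641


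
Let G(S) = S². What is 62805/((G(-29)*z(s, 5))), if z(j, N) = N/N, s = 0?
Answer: 62805/841 ≈ 74.679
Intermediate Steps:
z(j, N) = 1
62805/((G(-29)*z(s, 5))) = 62805/(((-29)²*1)) = 62805/((841*1)) = 62805/841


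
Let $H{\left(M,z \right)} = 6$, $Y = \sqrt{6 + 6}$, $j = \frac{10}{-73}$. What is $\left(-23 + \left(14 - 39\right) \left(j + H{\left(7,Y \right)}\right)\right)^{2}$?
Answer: $\frac{153239641}{5329} \approx 28756.0$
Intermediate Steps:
$j = - \frac{10}{73}$ ($j = 10 \left(- \frac{1}{73}\right) = - \frac{10}{73} \approx -0.13699$)
$Y = 2 \sqrt{3}$ ($Y = \sqrt{12} = 2 \sqrt{3} \approx 3.4641$)
$\left(-23 + \left(14 - 39\right) \left(j + H{\left(7,Y \right)}\right)\right)^{2} = \left(-23 + \left(14 - 39\right) \left(- \frac{10}{73} + 6\right)\right)^{2} = \left(-23 - \frac{10700}{73}\right)^{2} = \left(- \frac{12379}{73}\right)^{2} = \frac{153239641}{5329}$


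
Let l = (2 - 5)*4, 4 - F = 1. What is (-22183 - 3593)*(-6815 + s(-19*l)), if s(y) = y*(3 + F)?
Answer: 140401872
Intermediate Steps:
F = 3 (F = 4 - 1*1 = 4 - 1 = 3)
l = -12 (l = -3*4 = -12)
s(y) = 6*y (s(y) = y*(3 + 3) = y*6 = 6*y)
(-22183 - 3593)*(-6815 + s(-19*l)) = (-22183 - 3593)*(-6815 + 6*(-19*(-12))) = -25776*(-6815 + 6*228) = -25776*(-6815 + 1368) = -25776*(-5447) = 140401872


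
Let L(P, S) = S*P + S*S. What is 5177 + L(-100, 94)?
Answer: 4613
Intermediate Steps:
L(P, S) = S² + P*S (L(P, S) = P*S + S² = S² + P*S)
5177 + L(-100, 94) = 5177 + 94*(-100 + 94) = 5177 + 94*(-6) = 5177 - 564 = 4613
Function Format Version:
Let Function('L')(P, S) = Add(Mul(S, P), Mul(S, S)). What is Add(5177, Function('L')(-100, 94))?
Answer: 4613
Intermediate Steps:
Function('L')(P, S) = Add(Pow(S, 2), Mul(P, S)) (Function('L')(P, S) = Add(Mul(P, S), Pow(S, 2)) = Add(Pow(S, 2), Mul(P, S)))
Add(5177, Function('L')(-100, 94)) = Add(5177, Mul(94, Add(-100, 94))) = Add(5177, Mul(94, -6)) = Add(5177, -564) = 4613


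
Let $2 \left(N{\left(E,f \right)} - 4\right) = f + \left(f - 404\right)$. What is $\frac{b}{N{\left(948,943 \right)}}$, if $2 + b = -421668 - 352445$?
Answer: $- \frac{154823}{149} \approx -1039.1$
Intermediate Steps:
$b = -774115$ ($b = -2 - 774113 = -774115$)
$N{\left(E,f \right)} = -198 + f$ ($N{\left(E,f \right)} = 4 + \frac{f + \left(f - 404\right)}{2} = 4 + \frac{f + \left(-404 + f\right)}{2} = 4 + \frac{-404 + 2 f}{2} = 4 + \left(-202 + f\right) = -198 + f$)
$\frac{b}{N{\left(948,943 \right)}} = - \frac{774115}{-198 + 943} = - \frac{774115}{745} = \left(-774115\right) \frac{1}{745} = - \frac{154823}{149}$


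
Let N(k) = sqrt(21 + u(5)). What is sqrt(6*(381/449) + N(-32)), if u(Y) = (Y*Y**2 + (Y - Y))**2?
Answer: sqrt(1026414 + 201601*sqrt(15646))/449 ≈ 11.409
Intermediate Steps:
u(Y) = Y**6 (u(Y) = (Y**3 + 0)**2 = (Y**3)**2 = Y**6)
N(k) = sqrt(15646) (N(k) = sqrt(21 + 5**6) = sqrt(21 + 15625) = sqrt(15646))
sqrt(6*(381/449) + N(-32)) = sqrt(6*(381/449) + sqrt(15646)) = sqrt(2286/449 + sqrt(15646))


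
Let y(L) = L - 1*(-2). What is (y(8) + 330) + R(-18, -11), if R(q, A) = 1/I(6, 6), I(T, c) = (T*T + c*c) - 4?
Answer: 23121/68 ≈ 340.01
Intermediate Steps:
I(T, c) = -4 + T**2 + c**2 (I(T, c) = (T**2 + c**2) - 4 = -4 + T**2 + c**2)
y(L) = 2 + L (y(L) = L + 2 = 2 + L)
R(q, A) = 1/68 (R(q, A) = 1/(-4 + 6**2 + 6**2) = 1/(-4 + 36 + 36) = 1/68)
(y(8) + 330) + R(-18, -11) = ((2 + 8) + 330) + 1/68 = (10 + 330) + 1/68 = 340 + 1/68 = 23121/68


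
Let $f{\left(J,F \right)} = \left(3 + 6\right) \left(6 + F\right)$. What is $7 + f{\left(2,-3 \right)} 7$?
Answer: $196$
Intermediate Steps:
$f{\left(J,F \right)} = 54 + 9 F$ ($f{\left(J,F \right)} = 9 \left(6 + F\right) = 54 + 9 F$)
$7 + f{\left(2,-3 \right)} 7 = 7 + \left(54 + 9 \left(-3\right)\right) 7 = 7 + \left(54 - 27\right) 7 = 7 + 27 \cdot 7 = 7 + 189 = 196$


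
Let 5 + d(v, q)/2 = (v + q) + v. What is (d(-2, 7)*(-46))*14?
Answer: 2576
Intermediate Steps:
d(v, q) = -10 + 2*q + 4*v (d(v, q) = -10 + 2*((v + q) + v) = -10 + 2*((q + v) + v) = -10 + 2*(q + 2*v) = -10 + (2*q + 4*v) = -10 + 2*q + 4*v)
(d(-2, 7)*(-46))*14 = ((-10 + 2*7 + 4*(-2))*(-46))*14 = ((-10 + 14 - 8)*(-46))*14 = -4*(-46)*14 = 184*14 = 2576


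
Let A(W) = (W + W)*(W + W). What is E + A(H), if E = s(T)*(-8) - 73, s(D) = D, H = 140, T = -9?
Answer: 78399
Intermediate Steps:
E = -1 (E = -9*(-8) - 73 = 72 - 73 = -1)
A(W) = 4*W² (A(W) = (2*W)*(2*W) = 4*W²)
E + A(H) = -1 + 4*140² = -1 + 4*19600 = -1 + 78400 = 78399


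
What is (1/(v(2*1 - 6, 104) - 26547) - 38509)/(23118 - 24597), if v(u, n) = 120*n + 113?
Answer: 537354587/20637966 ≈ 26.037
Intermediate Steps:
v(u, n) = 113 + 120*n
(1/(v(2*1 - 6, 104) - 26547) - 38509)/(23118 - 24597) = (1/((113 + 120*104) - 26547) - 38509)/(23118 - 24597) = (1/((113 + 12480) - 26547) - 38509)/(-1479) = (1/(12593 - 26547) - 38509)*(-1/1479) = (1/(-13954) - 38509)*(-1/1479) = (-1/13954 - 38509)*(-1/1479) = -537354587/13954*(-1/1479) = 537354587/20637966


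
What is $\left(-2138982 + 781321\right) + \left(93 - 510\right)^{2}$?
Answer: $-1183772$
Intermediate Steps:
$\left(-2138982 + 781321\right) + \left(93 - 510\right)^{2} = -1357661 + \left(-417\right)^{2} = -1357661 + 173889 = -1183772$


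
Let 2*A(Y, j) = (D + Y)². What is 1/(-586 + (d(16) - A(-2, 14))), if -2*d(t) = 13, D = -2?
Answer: -2/1201 ≈ -0.0016653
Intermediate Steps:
d(t) = -13/2 (d(t) = -½*13 = -13/2)
A(Y, j) = (-2 + Y)²/2
1/(-586 + (d(16) - A(-2, 14))) = 1/(-586 + (-13/2 - (-2 - 2)²/2)) = 1/(-586 + (-13/2 - (-4)²/2)) = 1/(-586 + (-13/2 - 16/2)) = 1/(-586 + (-13/2 - 1*8)) = 1/(-586 + (-13/2 - 8)) = 1/(-586 - 29/2) = 1/(-1201/2) = -2/1201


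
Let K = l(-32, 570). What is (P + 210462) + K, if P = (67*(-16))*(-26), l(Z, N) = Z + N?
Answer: 238872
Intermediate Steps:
l(Z, N) = N + Z
K = 538 (K = 570 - 32 = 538)
P = 27872 (P = -1072*(-26) = 27872)
(P + 210462) + K = (27872 + 210462) + 538 = 238334 + 538 = 238872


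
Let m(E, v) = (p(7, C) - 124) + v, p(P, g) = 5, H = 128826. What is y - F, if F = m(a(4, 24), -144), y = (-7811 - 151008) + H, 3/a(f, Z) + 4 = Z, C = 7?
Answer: -29730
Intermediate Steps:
a(f, Z) = 3/(-4 + Z)
y = -29993 (y = (-7811 - 151008) + 128826 = -158819 + 128826 = -29993)
m(E, v) = -119 + v (m(E, v) = (5 - 124) + v = -119 + v)
F = -263 (F = -119 - 144 = -263)
y - F = -29993 - 1*(-263) = -29993 + 263 = -29730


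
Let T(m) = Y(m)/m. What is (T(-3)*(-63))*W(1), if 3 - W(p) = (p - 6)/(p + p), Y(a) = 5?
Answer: 1155/2 ≈ 577.50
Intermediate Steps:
T(m) = 5/m
W(p) = 3 - (-6 + p)/(2*p) (W(p) = 3 - (p - 6)/(p + p) = 3 - (-6 + p)/(2*p))
(T(-3)*(-63))*W(1) = ((5/(-3))*(-63))*(5/2 + 3/1) = ((5*(-⅓))*(-63))*(5/2 + 3*1) = (-5/3*(-63))*(5/2 + 3) = 105*(11/2) = 1155/2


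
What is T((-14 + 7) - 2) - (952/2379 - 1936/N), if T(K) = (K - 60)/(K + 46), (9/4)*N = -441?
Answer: -52372507/4313127 ≈ -12.143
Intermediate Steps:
N = -196 (N = (4/9)*(-441) = -196)
T(K) = (-60 + K)/(46 + K)
T((-14 + 7) - 2) - (952/2379 - 1936/N) = (-60 + ((-14 + 7) - 2))/(46 + ((-14 + 7) - 2)) - (952/2379 - 1936/(-196)) = (-60 + (-7 - 2))/(46 + (-7 - 2)) - (952*(1/2379) - 1936*(-1/196)) = (-60 - 9)/(46 - 9) - (952/2379 + 484/49) = -69/37 - 1*1198084/116571 = (1/37)*(-69) - 1198084/116571 = -69/37 - 1198084/116571 = -52372507/4313127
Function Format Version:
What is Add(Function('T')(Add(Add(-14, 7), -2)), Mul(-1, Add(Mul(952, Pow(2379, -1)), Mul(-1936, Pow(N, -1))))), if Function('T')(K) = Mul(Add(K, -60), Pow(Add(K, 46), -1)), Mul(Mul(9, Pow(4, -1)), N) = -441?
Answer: Rational(-52372507, 4313127) ≈ -12.143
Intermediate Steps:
N = -196 (N = Mul(Rational(4, 9), -441) = -196)
Function('T')(K) = Mul(Pow(Add(46, K), -1), Add(-60, K)) (Function('T')(K) = Mul(Add(-60, K), Pow(Add(46, K), -1)) = Mul(Pow(Add(46, K), -1), Add(-60, K)))
Add(Function('T')(Add(Add(-14, 7), -2)), Mul(-1, Add(Mul(952, Pow(2379, -1)), Mul(-1936, Pow(N, -1))))) = Add(Mul(Pow(Add(46, Add(Add(-14, 7), -2)), -1), Add(-60, Add(Add(-14, 7), -2))), Mul(-1, Add(Mul(952, Pow(2379, -1)), Mul(-1936, Pow(-196, -1))))) = Add(Mul(Pow(Add(46, Add(-7, -2)), -1), Add(-60, Add(-7, -2))), Mul(-1, Add(Mul(952, Rational(1, 2379)), Mul(-1936, Rational(-1, 196))))) = Add(Mul(Pow(Add(46, -9), -1), Add(-60, -9)), Mul(-1, Add(Rational(952, 2379), Rational(484, 49)))) = Add(Mul(Pow(37, -1), -69), Mul(-1, Rational(1198084, 116571))) = Add(Mul(Rational(1, 37), -69), Rational(-1198084, 116571)) = Add(Rational(-69, 37), Rational(-1198084, 116571)) = Rational(-52372507, 4313127)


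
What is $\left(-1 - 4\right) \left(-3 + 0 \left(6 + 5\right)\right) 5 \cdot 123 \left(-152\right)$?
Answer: $-1402200$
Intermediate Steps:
$\left(-1 - 4\right) \left(-3 + 0 \left(6 + 5\right)\right) 5 \cdot 123 \left(-152\right) = \left(-1 - 4\right) \left(-3 + 0 \cdot 11\right) 5 \cdot 123 \left(-152\right) = - 5 \left(-3 + 0\right) 5 \cdot 123 \left(-152\right) = \left(-5\right) \left(-3\right) 5 \cdot 123 \left(-152\right) = 15 \cdot 5 \cdot 123 \left(-152\right) = 75 \cdot 123 \left(-152\right) = 9225 \left(-152\right) = -1402200$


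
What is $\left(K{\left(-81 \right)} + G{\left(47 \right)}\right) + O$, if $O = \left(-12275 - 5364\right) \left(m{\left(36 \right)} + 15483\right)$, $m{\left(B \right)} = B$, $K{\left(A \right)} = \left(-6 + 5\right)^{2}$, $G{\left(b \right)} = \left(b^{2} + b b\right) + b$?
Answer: $-273735175$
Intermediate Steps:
$G{\left(b \right)} = b + 2 b^{2}$ ($G{\left(b \right)} = \left(b^{2} + b^{2}\right) + b = 2 b^{2} + b = b + 2 b^{2}$)
$K{\left(A \right)} = 1$ ($K{\left(A \right)} = \left(-1\right)^{2} = 1$)
$O = -273739641$ ($O = \left(-12275 - 5364\right) \left(36 + 15483\right) = \left(-17639\right) 15519 = -273739641$)
$\left(K{\left(-81 \right)} + G{\left(47 \right)}\right) + O = \left(1 + 47 \left(1 + 2 \cdot 47\right)\right) - 273739641 = \left(1 + 47 \left(1 + 94\right)\right) - 273739641 = \left(1 + 47 \cdot 95\right) - 273739641 = \left(1 + 4465\right) - 273739641 = 4466 - 273739641 = -273735175$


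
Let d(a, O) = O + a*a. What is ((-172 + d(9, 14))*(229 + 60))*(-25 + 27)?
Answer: -44506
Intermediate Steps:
d(a, O) = O + a²
((-172 + d(9, 14))*(229 + 60))*(-25 + 27) = ((-172 + (14 + 9²))*(229 + 60))*(-25 + 27) = ((-172 + (14 + 81))*289)*2 = ((-172 + 95)*289)*2 = -77*289*2 = -22253*2 = -44506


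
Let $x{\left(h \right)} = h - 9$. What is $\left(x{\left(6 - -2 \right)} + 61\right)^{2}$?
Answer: $3600$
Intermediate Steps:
$x{\left(h \right)} = -9 + h$
$\left(x{\left(6 - -2 \right)} + 61\right)^{2} = \left(\left(-9 + \left(6 - -2\right)\right) + 61\right)^{2} = \left(\left(-9 + \left(6 + 2\right)\right) + 61\right)^{2} = \left(\left(-9 + 8\right) + 61\right)^{2} = \left(-1 + 61\right)^{2} = 60^{2} = 3600$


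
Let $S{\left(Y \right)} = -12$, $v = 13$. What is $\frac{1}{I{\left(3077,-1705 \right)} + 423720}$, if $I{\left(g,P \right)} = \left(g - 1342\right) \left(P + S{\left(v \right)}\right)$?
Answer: $- \frac{1}{2555275} \approx -3.9135 \cdot 10^{-7}$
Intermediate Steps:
$I{\left(g,P \right)} = \left(-1342 + g\right) \left(-12 + P\right)$ ($I{\left(g,P \right)} = \left(g - 1342\right) \left(P - 12\right) = \left(-1342 + g\right) \left(-12 + P\right)$)
$\frac{1}{I{\left(3077,-1705 \right)} + 423720} = \frac{1}{\left(16104 - -2288110 - 36924 - 5246285\right) + 423720} = \frac{1}{\left(16104 + 2288110 - 36924 - 5246285\right) + 423720} = \frac{1}{-2978995 + 423720} = \frac{1}{-2555275} = - \frac{1}{2555275}$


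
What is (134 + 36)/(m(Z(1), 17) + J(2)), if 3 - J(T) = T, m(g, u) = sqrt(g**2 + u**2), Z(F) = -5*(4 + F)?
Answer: -170/913 + 170*sqrt(914)/913 ≈ 5.4431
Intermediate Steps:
Z(F) = -20 - 5*F
J(T) = 3 - T
(134 + 36)/(m(Z(1), 17) + J(2)) = (134 + 36)/(sqrt((-20 - 5*1)**2 + 17**2) + (3 - 1*2)) = 170/(sqrt((-20 - 5)**2 + 289) + (3 - 2)) = 170/(sqrt((-25)**2 + 289) + 1) = 170/(sqrt(625 + 289) + 1) = 170/(sqrt(914) + 1) = 170/(1 + sqrt(914))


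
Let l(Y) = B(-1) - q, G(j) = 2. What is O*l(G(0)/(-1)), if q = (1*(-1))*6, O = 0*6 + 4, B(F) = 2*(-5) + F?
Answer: -20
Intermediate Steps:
B(F) = -10 + F
O = 4 (O = 0 + 4 = 4)
q = -6 (q = -1*6 = -6)
l(Y) = -5 (l(Y) = (-10 - 1) - 1*(-6) = -11 + 6 = -5)
O*l(G(0)/(-1)) = 4*(-5) = -20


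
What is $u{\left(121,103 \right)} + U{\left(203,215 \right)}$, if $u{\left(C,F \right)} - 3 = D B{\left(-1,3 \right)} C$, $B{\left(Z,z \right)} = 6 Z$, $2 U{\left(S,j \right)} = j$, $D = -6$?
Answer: $\frac{8933}{2} \approx 4466.5$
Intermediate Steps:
$U{\left(S,j \right)} = \frac{j}{2}$
$u{\left(C,F \right)} = 3 + 36 C$ ($u{\left(C,F \right)} = 3 + - 6 \cdot 6 \left(-1\right) C = 3 + \left(-6\right) \left(-6\right) C = 3 + 36 C$)
$u{\left(121,103 \right)} + U{\left(203,215 \right)} = \left(3 + 36 \cdot 121\right) + \frac{1}{2} \cdot 215 = \left(3 + 4356\right) + \frac{215}{2} = 4359 + \frac{215}{2} = \frac{8933}{2}$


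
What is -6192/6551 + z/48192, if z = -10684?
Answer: -92098937/78926448 ≈ -1.1669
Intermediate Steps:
-6192/6551 + z/48192 = -6192/6551 - 10684/48192 = -6192*1/6551 - 10684*1/48192 = -6192/6551 - 2671/12048 = -92098937/78926448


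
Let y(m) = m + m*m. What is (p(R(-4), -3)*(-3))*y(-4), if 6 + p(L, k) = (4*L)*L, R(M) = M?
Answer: -2088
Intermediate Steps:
p(L, k) = -6 + 4*L**2 (p(L, k) = -6 + (4*L)*L = -6 + 4*L**2)
y(m) = m + m**2
(p(R(-4), -3)*(-3))*y(-4) = ((-6 + 4*(-4)**2)*(-3))*(-4*(1 - 4)) = ((-6 + 4*16)*(-3))*(-4*(-3)) = ((-6 + 64)*(-3))*12 = (58*(-3))*12 = -174*12 = -2088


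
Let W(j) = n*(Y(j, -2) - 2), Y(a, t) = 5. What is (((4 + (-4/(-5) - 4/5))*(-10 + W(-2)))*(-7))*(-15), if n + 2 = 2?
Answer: -4200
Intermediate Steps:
n = 0 (n = -2 + 2 = 0)
W(j) = 0 (W(j) = 0*(5 - 2) = 0*3 = 0)
(((4 + (-4/(-5) - 4/5))*(-10 + W(-2)))*(-7))*(-15) = (((4 + (-4/(-5) - 4/5))*(-10 + 0))*(-7))*(-15) = (((4 + (-4*(-1/5) - 4*1/5))*(-10))*(-7))*(-15) = (((4 + (4/5 - 4/5))*(-10))*(-7))*(-15) = (((4 + 0)*(-10))*(-7))*(-15) = ((4*(-10))*(-7))*(-15) = -40*(-7)*(-15) = 280*(-15) = -4200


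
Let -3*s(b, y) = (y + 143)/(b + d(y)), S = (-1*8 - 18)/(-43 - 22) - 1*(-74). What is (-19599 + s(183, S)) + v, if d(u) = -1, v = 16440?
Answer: -8625157/2730 ≈ -3159.4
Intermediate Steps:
S = 372/5 (S = (-8 - 18)/(-65) + 74 = -26*(-1/65) + 74 = ⅖ + 74 = 372/5 ≈ 74.400)
s(b, y) = -(143 + y)/(3*(-1 + b)) (s(b, y) = -(y + 143)/(3*(b - 1)) = -(143 + y)/(3*(-1 + b)))
(-19599 + s(183, S)) + v = (-19599 + (-143 - 1*372/5)/(3*(-1 + 183))) + 16440 = (-19599 + (⅓)*(-143 - 372/5)/182) + 16440 = (-19599 + (⅓)*(1/182)*(-1087/5)) + 16440 = (-19599 - 1087/2730) + 16440 = -53506357/2730 + 16440 = -8625157/2730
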